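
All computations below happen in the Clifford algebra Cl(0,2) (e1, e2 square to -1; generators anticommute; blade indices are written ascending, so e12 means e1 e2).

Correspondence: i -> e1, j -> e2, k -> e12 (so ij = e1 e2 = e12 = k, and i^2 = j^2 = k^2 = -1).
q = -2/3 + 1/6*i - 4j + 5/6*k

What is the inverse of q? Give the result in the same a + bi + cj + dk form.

In blades: q = -2/3 + 1/6*e1 - 4*e2 + 5/6*e12.
With qbar = -2/3 - 1/6*e1 + 4*e2 - 5/6*e12 (scalar fixed, mapped units negated), q qbar = 103/6 (the sum of squared coefficients), so q^-1 = qbar / (103/6) = -4/103 - 1/103*e1 + 24/103*e2 - 5/103*e12; translating back:
Answer: -4/103 - 1/103*i + 24/103*j - 5/103*k


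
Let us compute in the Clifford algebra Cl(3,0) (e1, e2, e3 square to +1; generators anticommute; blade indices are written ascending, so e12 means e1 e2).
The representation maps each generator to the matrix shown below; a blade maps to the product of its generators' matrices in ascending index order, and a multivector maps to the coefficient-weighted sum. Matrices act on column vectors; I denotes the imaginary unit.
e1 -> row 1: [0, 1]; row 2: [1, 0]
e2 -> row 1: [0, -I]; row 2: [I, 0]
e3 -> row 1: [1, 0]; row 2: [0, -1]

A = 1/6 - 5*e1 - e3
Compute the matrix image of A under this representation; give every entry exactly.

M = (1/6)*1 + (-5)*rho(e1) + (-1)*rho(e3), summed entrywise (1 is the identity matrix):
Answer: row 1: [-5/6, -5]; row 2: [-5, 7/6]


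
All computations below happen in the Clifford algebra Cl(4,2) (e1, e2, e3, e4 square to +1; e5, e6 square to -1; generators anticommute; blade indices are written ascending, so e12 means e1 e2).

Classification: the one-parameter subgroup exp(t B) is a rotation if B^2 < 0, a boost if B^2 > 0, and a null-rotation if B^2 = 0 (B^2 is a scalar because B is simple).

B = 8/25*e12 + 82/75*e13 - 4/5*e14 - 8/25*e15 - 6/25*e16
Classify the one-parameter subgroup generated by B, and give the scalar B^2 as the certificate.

B^2 term by term: the squares give (8/25)^2*(e12)^2 + (82/75)^2*(e13)^2 + (-4/5)^2*(e14)^2 + (-8/25)^2*(e15)^2 + (-6/25)^2*(e16)^2 = 64/625*(-1) + 6724/5625*(-1) + 16/25*(-1) + 64/625*(+1) + 36/625*(+1) = -16/9 (each basis 2-blade squares to minus the product of its generators' squares); cross terms between blades sharing an index anticommute and cancel. So B^2 = -16/9.
Answer: rotation, certificate B^2 = -16/9. B^2 = -16/9 is basis-independent, so its sign is the whole story.


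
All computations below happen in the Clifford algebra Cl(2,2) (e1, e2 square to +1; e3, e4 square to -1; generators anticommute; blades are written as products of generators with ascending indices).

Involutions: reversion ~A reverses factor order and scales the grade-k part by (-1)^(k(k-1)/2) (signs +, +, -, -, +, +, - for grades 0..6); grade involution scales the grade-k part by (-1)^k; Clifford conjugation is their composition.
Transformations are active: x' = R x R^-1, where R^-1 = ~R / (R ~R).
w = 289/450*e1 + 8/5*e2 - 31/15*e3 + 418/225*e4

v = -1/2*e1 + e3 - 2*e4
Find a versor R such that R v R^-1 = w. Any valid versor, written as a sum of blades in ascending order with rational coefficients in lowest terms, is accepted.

The midline construction: v and w both square to -19/4, so reflecting in their sum 32/225*e1 + 8/5*e2 - 16/15*e3 - 32/225*e4 exchanges them.
Answer: 32/225*e1 + 8/5*e2 - 16/15*e3 - 32/225*e4


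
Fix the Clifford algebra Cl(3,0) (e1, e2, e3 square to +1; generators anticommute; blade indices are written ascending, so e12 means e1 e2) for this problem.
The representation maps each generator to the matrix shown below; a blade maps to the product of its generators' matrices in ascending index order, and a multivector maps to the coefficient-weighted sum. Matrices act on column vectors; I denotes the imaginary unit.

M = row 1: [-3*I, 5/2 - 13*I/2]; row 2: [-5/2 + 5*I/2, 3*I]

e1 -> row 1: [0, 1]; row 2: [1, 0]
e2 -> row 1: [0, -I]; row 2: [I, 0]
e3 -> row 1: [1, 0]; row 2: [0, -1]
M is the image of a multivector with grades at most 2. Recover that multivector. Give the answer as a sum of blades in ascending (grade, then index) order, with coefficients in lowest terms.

Method: 1, rho(e1), rho(e2), rho(e3) form a trace-orthogonal basis of the 2x2 complex matrices (tr(X Y) = 2 if X = Y, else 0), so M = m0*1 + m1*rho(e1) + m2*rho(e2) + m3*rho(e3) with m0 = tr(M)/2 = 0, m1 = tr(M rho(e1))/2 = -2*I, m2 = tr(M rho(e2))/2 = 9/2 + 5*I/2, m3 = tr(M rho(e3))/2 = -3*I.
Multiplying table entries, the bivector images are rho(e12) = I*rho(e3), rho(e13) = -I*rho(e2), rho(e23) = I*rho(e1); with real blade coefficients the real parts of m0..m3 are the coefficients of 1, e1, e2, e3 and the imaginary parts give the bivectors (e23: Im m1, e13: -Im m2, e12: Im m3).
Answer: 9/2*e2 - 3*e12 - 5/2*e13 - 2*e23


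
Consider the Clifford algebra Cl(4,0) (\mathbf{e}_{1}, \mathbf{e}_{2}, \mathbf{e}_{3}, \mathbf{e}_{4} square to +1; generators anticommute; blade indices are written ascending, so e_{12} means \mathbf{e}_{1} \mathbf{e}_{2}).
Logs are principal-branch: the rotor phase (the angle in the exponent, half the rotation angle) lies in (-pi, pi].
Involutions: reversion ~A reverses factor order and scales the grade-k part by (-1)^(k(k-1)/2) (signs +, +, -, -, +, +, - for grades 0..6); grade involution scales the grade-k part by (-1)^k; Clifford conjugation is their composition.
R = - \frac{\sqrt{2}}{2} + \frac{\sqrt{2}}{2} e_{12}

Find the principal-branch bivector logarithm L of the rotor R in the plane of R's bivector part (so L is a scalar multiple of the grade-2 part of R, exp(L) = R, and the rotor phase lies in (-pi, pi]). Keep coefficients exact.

The scalar part of R is - \frac{\sqrt{2}}{2}, which pins the rotor phase on the principal branch; dividing the bivector part by the sine of that phase recovers the unit plane, and L is the phase times that plane.
Concretely: cos(phase) = - \frac{\sqrt{2}}{2} gives phase = ±\frac{3 \pi}{4}, and since phase/sin(phase) is even the sign is immaterial: L = (phase/sin(phase)) * <R>_2 = (\frac{3 \sqrt{2} \pi}{4}) * <R>_2.
Answer: \frac{3 \pi}{4} e_{12}


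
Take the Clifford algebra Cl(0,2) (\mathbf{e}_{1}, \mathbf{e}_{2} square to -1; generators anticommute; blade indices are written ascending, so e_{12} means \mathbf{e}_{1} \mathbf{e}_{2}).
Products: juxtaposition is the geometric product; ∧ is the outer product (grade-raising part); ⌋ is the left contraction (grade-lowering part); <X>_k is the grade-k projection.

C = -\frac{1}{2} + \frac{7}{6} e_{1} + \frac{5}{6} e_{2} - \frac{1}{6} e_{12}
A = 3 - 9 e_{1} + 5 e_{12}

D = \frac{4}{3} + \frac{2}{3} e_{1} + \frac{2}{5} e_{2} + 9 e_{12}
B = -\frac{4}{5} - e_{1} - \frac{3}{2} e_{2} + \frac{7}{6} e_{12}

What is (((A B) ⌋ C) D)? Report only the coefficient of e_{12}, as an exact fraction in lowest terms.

step 1: -\frac{517}{30} + \frac{117}{10} e_{1} + e_{2} + 13 e_{12}
step 2: -\frac{37}{10} - \frac{3649}{180} e_{1} - \frac{1117}{90} e_{2} + \frac{517}{180} e_{12}
step 3: -\frac{33221}{2700} - \frac{96083}{675} e_{1} + \frac{49901}{300} e_{2} - \frac{19781}{675} e_{12}
Answer: -\frac{19781}{675}


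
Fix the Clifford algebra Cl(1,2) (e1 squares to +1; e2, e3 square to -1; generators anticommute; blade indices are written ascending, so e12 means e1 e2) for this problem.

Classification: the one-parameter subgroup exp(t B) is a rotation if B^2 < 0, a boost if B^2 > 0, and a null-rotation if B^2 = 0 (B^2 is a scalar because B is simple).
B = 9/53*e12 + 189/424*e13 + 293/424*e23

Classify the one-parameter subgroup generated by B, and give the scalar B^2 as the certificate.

B^2 term by term: the squares give (9/53)^2*(e12)^2 + (189/424)^2*(e13)^2 + (293/424)^2*(e23)^2 = 81/2809*(+1) + 35721/179776*(+1) + 85849/179776*(-1) = -1/4 (each basis 2-blade squares to minus the product of its generators' squares); cross terms between blades sharing an index anticommute and cancel. So B^2 = -1/4.
Answer: rotation, certificate B^2 = -1/4. One invariant decides it: the square -1/4 survives every conjugation, and its sign is exactly the classification.


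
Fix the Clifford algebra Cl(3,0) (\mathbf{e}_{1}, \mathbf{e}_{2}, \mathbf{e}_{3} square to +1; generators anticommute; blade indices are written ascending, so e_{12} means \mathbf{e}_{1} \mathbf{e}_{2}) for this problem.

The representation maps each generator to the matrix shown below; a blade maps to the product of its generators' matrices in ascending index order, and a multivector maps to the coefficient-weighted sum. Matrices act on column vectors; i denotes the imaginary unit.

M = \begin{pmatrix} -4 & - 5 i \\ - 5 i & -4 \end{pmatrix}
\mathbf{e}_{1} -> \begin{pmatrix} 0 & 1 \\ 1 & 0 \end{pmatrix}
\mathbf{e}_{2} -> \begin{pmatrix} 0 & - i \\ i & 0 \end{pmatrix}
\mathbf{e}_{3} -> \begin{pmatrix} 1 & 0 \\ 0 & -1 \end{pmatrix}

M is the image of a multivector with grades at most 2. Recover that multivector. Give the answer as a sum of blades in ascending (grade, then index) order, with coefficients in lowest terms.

Method: 1, rho(e_{1}), rho(e_{2}), rho(e_{3}) form a trace-orthogonal basis of the 2x2 complex matrices (tr(X Y) = 2 if X = Y, else 0), so M = m0*1 + m1*rho(e_{1}) + m2*rho(e_{2}) + m3*rho(e_{3}) with m0 = tr(M)/2 = -4, m1 = tr(M rho(e_{1}))/2 = - 5 i, m2 = tr(M rho(e_{2}))/2 = 0, m3 = tr(M rho(e_{3}))/2 = 0.
Multiplying table entries, the bivector images are rho(e_{12}) = i*rho(e_{3}), rho(e_{13}) = -i*rho(e_{2}), rho(e_{23}) = i*rho(e_{1}); with real blade coefficients the real parts of m0..m3 are the coefficients of 1, e_{1}, e_{2}, e_{3} and the imaginary parts give the bivectors (e_{23}: Im m1, e_{13}: -Im m2, e_{12}: Im m3).
Answer: -4 - 5 e_{23}


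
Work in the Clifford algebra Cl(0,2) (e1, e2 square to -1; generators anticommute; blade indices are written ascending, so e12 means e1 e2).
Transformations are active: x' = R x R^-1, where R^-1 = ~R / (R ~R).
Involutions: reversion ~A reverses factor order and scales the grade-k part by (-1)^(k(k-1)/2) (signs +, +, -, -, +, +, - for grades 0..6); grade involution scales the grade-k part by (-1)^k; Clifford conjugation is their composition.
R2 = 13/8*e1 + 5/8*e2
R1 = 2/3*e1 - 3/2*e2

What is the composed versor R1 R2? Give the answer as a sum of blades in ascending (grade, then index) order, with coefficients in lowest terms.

Distribute over the terms of R1 (each basis-blade product reordered to ascending indices, repeated generators contracted through their squares):
(2/3*e1) R2 = -13/12 + 5/12*e12
(-3/2*e2) R2 = 15/16 + 39/16*e12
Summing the partial products and collecting blades:
Answer: -7/48 + 137/48*e12


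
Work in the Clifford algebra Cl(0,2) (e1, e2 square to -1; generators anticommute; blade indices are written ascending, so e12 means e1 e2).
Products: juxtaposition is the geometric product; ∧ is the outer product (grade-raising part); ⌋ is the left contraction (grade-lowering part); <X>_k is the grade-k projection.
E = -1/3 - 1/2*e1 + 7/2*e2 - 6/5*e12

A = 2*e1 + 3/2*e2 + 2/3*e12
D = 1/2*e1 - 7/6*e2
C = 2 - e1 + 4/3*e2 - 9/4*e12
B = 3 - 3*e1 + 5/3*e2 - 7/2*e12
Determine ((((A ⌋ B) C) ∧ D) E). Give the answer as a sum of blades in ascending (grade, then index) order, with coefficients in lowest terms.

step 1: 35/6 - 21/4*e1 + 7*e2
step 2: -35/12 - 385/12*e1 + 1435/144*e2 - 105/8*e12
step 3: -35/24*e1 + 245/72*e2 + 3115/96*e12
step 4: 3787/144 - 67487/576*e1 - 33019/1728*e2 - 455/32*e12
Answer: 3787/144 - 67487/576*e1 - 33019/1728*e2 - 455/32*e12


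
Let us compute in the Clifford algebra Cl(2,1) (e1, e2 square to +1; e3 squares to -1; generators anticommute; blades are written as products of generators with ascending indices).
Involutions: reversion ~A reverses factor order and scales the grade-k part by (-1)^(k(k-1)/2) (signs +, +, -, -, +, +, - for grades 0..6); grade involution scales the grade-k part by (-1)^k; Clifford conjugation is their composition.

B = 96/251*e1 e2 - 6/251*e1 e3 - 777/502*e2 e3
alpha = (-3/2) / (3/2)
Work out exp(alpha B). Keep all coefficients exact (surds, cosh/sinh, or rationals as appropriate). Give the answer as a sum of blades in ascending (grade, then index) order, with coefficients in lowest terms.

B^2 term by term: the squares give (96/251)^2*(e1 e2)^2 + (-6/251)^2*(e1 e3)^2 + (-777/502)^2*(e2 e3)^2 = 9216/63001*(-1) + 36/63001*(+1) + 603729/252004*(+1) = 9/4 (each basis 2-blade squares to minus the product of its generators' squares); cross terms between blades sharing an index anticommute and cancel. So B^2 = 9/4.
B^2 = 9/4 — hyperbolic case — the even/odd split gives cosh and sinh: l = 3/2, alpha*l = -3/2, so exp(alpha B) = cosh(-3/2) + (sinh(-3/2)/(3/2))*B = cosh(3/2) + (-2*sinh(3/2)/3)*B.
Answer: cosh(3/2) - 64*sinh(3/2)/251*e1 e2 + 4*sinh(3/2)/251*e1 e3 + 259*sinh(3/2)/251*e2 e3


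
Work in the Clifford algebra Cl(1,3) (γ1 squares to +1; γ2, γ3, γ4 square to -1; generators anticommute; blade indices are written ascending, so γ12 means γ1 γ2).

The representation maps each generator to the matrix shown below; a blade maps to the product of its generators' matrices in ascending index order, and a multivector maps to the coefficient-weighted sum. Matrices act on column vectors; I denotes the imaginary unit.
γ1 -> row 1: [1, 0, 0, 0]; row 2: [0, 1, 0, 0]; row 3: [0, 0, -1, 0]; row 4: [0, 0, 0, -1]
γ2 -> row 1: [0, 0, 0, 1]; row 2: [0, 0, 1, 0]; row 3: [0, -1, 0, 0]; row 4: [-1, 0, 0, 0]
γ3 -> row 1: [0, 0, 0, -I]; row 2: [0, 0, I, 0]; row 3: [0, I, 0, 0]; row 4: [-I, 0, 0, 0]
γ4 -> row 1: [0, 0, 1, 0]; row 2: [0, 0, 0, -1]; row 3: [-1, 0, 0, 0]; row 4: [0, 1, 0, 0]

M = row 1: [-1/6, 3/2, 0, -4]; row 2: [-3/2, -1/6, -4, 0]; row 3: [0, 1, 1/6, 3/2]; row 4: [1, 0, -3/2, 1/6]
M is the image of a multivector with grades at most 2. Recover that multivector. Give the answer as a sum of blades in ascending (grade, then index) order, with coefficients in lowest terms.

Method: the blade images are trace-orthogonal — tr(rho(e_A) rho(e_B)^-1) = 4 if A = B and 0 otherwise — and rho(e_A)^-1 = (e_A)^2 * rho(e_A) with (e_A)^2 = +1 or -1, so the coefficient of e_A in the preimage is (e_A)^2 * tr(M rho(e_A))/4.
Nonzero projections over blades of grade <= 2: γ1: (γ1)^2 = +1, tr(M rho(γ1)) = -2/3, coefficient -1/6; γ2: (γ2)^2 = -1, tr(M rho(γ2)) = 10, coefficient -5/2; γ12: (γ12)^2 = +1, tr(M rho(γ12)) = -6, coefficient -3/2; γ24: (γ24)^2 = -1, tr(M rho(γ24)) = -6, coefficient 3/2. Every other blade of grade <= 2 projects to 0.
Answer: -1/6*γ1 - 5/2*γ2 - 3/2*γ12 + 3/2*γ24


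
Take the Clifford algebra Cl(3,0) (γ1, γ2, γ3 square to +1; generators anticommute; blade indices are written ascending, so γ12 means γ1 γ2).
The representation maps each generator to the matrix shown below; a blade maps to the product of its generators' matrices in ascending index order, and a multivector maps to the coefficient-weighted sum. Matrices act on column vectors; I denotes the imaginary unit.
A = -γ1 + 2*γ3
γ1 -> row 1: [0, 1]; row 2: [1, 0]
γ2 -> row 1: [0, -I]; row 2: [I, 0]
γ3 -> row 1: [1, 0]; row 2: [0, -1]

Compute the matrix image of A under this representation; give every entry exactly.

M = (-1)*rho(γ1) + (2)*rho(γ3), summed entrywise:
Answer: row 1: [2, -1]; row 2: [-1, -2]


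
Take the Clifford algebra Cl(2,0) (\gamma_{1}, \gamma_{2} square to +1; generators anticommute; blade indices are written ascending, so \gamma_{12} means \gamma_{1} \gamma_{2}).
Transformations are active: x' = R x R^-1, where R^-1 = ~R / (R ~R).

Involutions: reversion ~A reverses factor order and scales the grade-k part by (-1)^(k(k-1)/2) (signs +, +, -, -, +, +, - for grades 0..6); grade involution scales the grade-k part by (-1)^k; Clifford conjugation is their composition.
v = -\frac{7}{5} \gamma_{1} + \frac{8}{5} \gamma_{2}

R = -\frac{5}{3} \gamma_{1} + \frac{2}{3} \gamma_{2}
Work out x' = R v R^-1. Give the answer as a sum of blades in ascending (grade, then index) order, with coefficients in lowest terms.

~R = -\frac{5}{3} \gamma_{1} + \frac{2}{3} \gamma_{2}, and R ~R = \frac{29}{9}, so R^-1 = ~R / (\frac{29}{9}).
R v = \frac{17}{5} - \frac{26}{15} \gamma_{12}
Answer: -\frac{307}{145} \gamma_{1} - \frac{28}{145} \gamma_{2}


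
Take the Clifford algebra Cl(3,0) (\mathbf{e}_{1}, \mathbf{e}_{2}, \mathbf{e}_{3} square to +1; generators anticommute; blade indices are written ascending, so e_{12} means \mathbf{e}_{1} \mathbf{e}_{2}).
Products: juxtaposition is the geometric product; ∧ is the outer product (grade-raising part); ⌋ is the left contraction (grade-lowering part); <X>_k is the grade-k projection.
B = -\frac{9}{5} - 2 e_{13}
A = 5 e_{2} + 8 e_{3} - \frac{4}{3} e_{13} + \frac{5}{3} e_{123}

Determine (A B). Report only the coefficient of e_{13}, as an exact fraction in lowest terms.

step 1: -\frac{8}{3} + 16 e_{1} - \frac{37}{3} e_{2} - \frac{72}{5} e_{3} + \frac{12}{5} e_{13} + 7 e_{123}
Answer: \frac{12}{5}


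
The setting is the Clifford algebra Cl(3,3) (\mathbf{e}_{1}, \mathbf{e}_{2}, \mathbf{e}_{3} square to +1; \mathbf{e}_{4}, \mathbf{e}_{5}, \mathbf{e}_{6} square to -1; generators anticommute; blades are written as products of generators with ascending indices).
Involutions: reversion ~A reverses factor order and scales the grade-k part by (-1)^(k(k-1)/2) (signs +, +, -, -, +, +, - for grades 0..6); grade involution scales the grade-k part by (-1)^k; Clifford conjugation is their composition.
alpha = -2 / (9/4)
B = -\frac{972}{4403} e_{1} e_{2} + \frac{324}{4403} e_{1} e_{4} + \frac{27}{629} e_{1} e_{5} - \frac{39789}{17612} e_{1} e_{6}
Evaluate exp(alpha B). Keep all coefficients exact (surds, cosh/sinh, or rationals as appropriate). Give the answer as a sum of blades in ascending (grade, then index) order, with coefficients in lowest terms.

B^2 term by term: the squares give (-\frac{972}{4403})^2*(e_{1} e_{2})^2 + (\frac{324}{4403})^2*(e_{1} e_{4})^2 + (\frac{27}{629})^2*(e_{1} e_{5})^2 + (-\frac{39789}{17612})^2*(e_{1} e_{6})^2 = \frac{944784}{19386409}*(-1) + \frac{104976}{19386409}*(+1) + \frac{729}{395641}*(+1) + \frac{1583164521}{310182544}*(+1) = \frac{81}{16} (each basis 2-blade squares to minus the product of its generators' squares); cross terms between blades sharing an index anticommute and cancel. So B^2 = \frac{81}{16}.
B^2 = \frac{81}{16} — hyperbolic case — the even/odd split gives cosh and sinh: l = \frac{9}{4}, alpha*l = -2, so exp(alpha B) = cosh(-2) + (sinh(-2)/(\frac{9}{4}))*B = \cosh{\left(2 \right)} + (- \frac{4 \sinh{\left(2 \right)}}{9})*B.
Answer: \cosh{\left(2 \right)} + \frac{432 \sinh{\left(2 \right)}}{4403} e_{1} e_{2} - \frac{144 \sinh{\left(2 \right)}}{4403} e_{1} e_{4} - \frac{12 \sinh{\left(2 \right)}}{629} e_{1} e_{5} + \frac{4421 \sinh{\left(2 \right)}}{4403} e_{1} e_{6}


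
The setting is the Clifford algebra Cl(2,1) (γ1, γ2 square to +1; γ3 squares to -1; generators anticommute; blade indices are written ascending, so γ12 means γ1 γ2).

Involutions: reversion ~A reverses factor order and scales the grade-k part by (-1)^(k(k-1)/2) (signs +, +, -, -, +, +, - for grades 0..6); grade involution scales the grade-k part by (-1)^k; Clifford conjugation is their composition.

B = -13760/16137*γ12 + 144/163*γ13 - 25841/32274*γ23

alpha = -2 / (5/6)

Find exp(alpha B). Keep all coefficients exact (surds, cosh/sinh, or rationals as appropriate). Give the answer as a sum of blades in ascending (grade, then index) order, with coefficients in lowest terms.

B^2 term by term: the squares give (-13760/16137)^2*(γ12)^2 + (144/163)^2*(γ13)^2 + (-25841/32274)^2*(γ23)^2 = 189337600/260402769*(-1) + 20736/26569*(+1) + 667757281/1041611076*(+1) = 25/36 (each basis 2-blade squares to minus the product of its generators' squares); cross terms between blades sharing an index anticommute and cancel. So B^2 = 25/36.
B^2 = 25/36 — B^2 > 0, so the exponential closes hyperbolically: l = 5/6, alpha*l = -2, so exp(alpha B) = cosh(-2) + (sinh(-2)/(5/6))*B = cosh(2) + (-6*sinh(2)/5)*B.
Answer: cosh(2) + 5504*sinh(2)/5379*γ12 - 864*sinh(2)/815*γ13 + 25841*sinh(2)/26895*γ23


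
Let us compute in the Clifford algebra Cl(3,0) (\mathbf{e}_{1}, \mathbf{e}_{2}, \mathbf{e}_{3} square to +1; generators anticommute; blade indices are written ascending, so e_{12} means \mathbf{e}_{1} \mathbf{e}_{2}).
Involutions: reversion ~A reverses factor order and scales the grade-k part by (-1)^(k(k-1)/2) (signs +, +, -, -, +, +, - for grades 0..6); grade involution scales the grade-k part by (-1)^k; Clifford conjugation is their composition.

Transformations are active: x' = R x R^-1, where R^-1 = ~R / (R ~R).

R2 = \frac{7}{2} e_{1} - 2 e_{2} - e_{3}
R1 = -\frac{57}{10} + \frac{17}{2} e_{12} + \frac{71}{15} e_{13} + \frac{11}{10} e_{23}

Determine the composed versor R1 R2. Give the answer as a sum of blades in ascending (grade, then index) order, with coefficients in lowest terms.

Distribute over the terms of R2 (each basis-blade product reordered to ascending indices, repeated generators contracted through their squares):
R1 (\frac{7}{2} e_{1}) = -\frac{399}{20} e_{1} - \frac{119}{4} e_{2} - \frac{497}{30} e_{3} + \frac{77}{20} e_{123}
R1 (-2 e_{2}) = -17 e_{1} + \frac{57}{5} e_{2} + \frac{11}{5} e_{3} + \frac{142}{15} e_{123}
R1 (-e_{3}) = -\frac{71}{15} e_{1} - \frac{11}{10} e_{2} + \frac{57}{10} e_{3} - \frac{17}{2} e_{123}
Summing the partial products and collecting blades:
Answer: -\frac{2501}{60} e_{1} - \frac{389}{20} e_{2} - \frac{26}{3} e_{3} + \frac{289}{60} e_{123}


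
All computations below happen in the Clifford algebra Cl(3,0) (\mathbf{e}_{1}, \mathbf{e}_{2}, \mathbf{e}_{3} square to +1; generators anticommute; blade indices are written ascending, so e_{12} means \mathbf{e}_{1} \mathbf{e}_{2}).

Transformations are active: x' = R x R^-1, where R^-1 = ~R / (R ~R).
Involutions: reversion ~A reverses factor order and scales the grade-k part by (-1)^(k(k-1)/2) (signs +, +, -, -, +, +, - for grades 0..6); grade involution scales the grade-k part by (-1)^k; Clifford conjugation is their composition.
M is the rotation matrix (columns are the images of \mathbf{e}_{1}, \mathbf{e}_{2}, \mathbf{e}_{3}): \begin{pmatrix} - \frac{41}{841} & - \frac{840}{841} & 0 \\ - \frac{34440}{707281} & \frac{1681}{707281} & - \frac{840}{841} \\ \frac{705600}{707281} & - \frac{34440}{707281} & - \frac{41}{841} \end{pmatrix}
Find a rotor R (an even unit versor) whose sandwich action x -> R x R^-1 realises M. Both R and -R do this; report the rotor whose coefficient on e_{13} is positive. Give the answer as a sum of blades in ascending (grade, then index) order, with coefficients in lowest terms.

Method: write R = a + b12*e_{12} + b13*e_{13} + b23*e_{23} with a^2 + b12^2 + b13^2 + b23^2 = 1 (so R^-1 = ~R). Expanding the columns R e_j ~R gives tr M = 4a^2 - 1 and, from the antisymmetric part, M21 - M12 = -4a*b12, M13 - M31 = 4a*b13, M32 - M23 = -4a*b23.
Here tr M = -\frac{67281}{707281}, so a^2 = (1 + tr M)/4 = \frac{160000}{707281} and a = ±\frac{400}{841}. Taking a = \frac{400}{841}: M21 - M12 = \frac{672000}{707281}, M13 - M31 = -\frac{705600}{707281}, M32 - M23 = \frac{672000}{707281}, giving b12 = -\frac{420}{841}, b13 = -\frac{441}{841}, b23 = -\frac{420}{841}, i.e. R = \frac{400}{841} - \frac{420}{841} e_{12} - \frac{441}{841} e_{13} - \frac{420}{841} e_{23}.
Its e_{13} coefficient is negative, so report the other preimage -R.
Answer: -\frac{400}{841} + \frac{420}{841} e_{12} + \frac{441}{841} e_{13} + \frac{420}{841} e_{23}. Key observation: the double cover Spin(3) -> SO(3) sends R and -R to the same matrix (trace -\frac{67281}{707281} here), so the stated sign of the e_{13} coefficient is what selects one sheet.


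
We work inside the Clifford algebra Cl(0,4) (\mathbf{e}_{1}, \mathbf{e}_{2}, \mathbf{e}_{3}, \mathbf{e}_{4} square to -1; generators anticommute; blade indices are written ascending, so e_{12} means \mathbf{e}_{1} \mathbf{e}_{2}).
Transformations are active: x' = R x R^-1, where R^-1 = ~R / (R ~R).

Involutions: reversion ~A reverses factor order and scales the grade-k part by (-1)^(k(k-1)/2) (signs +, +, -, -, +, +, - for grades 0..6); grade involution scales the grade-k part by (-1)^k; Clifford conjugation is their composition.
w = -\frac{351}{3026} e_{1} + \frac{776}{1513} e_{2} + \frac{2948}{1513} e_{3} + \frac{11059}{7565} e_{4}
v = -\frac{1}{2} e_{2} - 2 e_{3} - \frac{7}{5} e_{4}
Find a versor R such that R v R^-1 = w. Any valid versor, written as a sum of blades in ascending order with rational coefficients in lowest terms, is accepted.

Here q(v) = q(w) = -\frac{621}{100}; the classical choice R = v + w = -\frac{351}{3026} e_{1} + \frac{39}{3026} e_{2} - \frac{78}{1513} e_{3} + \frac{468}{7565} e_{4} then realises v -> w under the sandwich.
Answer: -\frac{351}{3026} e_{1} + \frac{39}{3026} e_{2} - \frac{78}{1513} e_{3} + \frac{468}{7565} e_{4}


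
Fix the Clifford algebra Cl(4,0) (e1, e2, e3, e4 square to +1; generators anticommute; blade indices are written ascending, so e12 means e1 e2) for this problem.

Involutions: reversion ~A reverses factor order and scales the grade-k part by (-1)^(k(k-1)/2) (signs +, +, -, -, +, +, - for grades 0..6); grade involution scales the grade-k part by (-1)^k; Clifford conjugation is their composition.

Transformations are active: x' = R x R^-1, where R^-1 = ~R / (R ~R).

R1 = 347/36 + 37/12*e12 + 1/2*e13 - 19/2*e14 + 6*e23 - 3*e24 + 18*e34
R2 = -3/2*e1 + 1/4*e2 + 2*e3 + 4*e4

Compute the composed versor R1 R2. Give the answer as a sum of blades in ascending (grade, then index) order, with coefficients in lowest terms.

Distribute over the terms of R2 (each basis-blade product reordered to ascending indices, repeated generators contracted through their squares):
R1 (-3/2*e1) = -347/24*e1 + 37/8*e2 + 3/4*e3 - 57/4*e4 - 9*e123 + 9/2*e124 - 27*e134
R1 (1/4*e2) = 37/48*e1 + 347/144*e2 - 3/2*e3 + 3/4*e4 - 1/8*e123 + 19/8*e124 + 9/2*e234
R1 (2*e3) = e1 + 12*e2 + 347/18*e3 - 36*e4 + 37/6*e123 + 19*e134 + 6*e234
R1 (4*e4) = -38*e1 - 12*e2 + 72*e3 + 347/9*e4 + 37/3*e124 + 2*e134 + 24*e234
Summing the partial products and collecting blades:
Answer: -811/16*e1 + 1013/144*e2 + 3259/36*e3 - 197/18*e4 - 71/24*e123 + 461/24*e124 - 6*e134 + 69/2*e234


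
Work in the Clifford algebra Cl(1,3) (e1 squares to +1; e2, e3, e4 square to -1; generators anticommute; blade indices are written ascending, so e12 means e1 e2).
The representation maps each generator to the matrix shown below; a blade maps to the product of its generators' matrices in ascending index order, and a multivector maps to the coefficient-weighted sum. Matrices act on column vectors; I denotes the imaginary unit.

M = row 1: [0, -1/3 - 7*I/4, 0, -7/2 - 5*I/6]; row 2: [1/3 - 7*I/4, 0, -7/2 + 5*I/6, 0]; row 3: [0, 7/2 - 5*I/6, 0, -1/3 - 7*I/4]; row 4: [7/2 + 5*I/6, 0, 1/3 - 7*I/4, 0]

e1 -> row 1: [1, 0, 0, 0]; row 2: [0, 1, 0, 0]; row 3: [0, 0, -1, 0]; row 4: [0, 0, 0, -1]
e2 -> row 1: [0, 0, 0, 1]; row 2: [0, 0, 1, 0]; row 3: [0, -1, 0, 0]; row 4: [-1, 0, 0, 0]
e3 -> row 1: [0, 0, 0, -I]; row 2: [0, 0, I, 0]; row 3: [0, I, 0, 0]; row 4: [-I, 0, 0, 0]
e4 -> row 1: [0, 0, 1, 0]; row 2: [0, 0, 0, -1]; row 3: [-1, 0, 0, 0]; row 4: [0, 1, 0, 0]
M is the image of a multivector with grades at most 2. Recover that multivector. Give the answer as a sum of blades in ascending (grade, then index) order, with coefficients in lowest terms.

Method: the blade images are trace-orthogonal — tr(rho(e_A) rho(e_B)^-1) = 4 if A = B and 0 otherwise — and rho(e_A)^-1 = (e_A)^2 * rho(e_A) with (e_A)^2 = +1 or -1, so the coefficient of e_A in the preimage is (e_A)^2 * tr(M rho(e_A))/4.
Nonzero projections over blades of grade <= 2: e2: (e2)^2 = -1, tr(M rho(e2)) = 14, coefficient -7/2; e13: (e13)^2 = +1, tr(M rho(e13)) = 10/3, coefficient 5/6; e24: (e24)^2 = -1, tr(M rho(e24)) = 4/3, coefficient -1/3; e34: (e34)^2 = -1, tr(M rho(e34)) = -7, coefficient 7/4. Every other blade of grade <= 2 projects to 0.
Answer: -7/2*e2 + 5/6*e13 - 1/3*e24 + 7/4*e34


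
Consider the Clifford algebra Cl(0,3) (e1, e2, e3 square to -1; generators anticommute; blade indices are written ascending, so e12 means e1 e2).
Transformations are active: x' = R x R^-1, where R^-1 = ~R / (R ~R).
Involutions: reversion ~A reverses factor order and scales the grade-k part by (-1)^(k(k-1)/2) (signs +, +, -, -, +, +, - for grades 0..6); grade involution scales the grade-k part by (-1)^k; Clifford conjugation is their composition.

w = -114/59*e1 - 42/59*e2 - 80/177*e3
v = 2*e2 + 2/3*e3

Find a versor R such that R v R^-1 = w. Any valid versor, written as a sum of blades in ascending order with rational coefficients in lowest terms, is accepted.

Since q(v) = q(w) = -40/9, the sum R = v + w = -114/59*e1 + 76/59*e2 + 38/177*e3 does the job whenever invertible.
Answer: -114/59*e1 + 76/59*e2 + 38/177*e3


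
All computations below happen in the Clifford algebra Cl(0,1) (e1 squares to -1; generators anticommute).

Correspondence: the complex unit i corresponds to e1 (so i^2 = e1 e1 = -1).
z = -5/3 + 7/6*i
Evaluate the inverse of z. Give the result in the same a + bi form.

In blades: z = -5/3 + 7/6*e1.
With qbar = -5/3 - 7/6*e1 (scalar fixed, mapped units negated), z qbar = 149/36 (the sum of squared coefficients), so z^-1 = qbar / (149/36) = -60/149 - 42/149*e1; translating back:
Answer: -60/149 - 42/149*i


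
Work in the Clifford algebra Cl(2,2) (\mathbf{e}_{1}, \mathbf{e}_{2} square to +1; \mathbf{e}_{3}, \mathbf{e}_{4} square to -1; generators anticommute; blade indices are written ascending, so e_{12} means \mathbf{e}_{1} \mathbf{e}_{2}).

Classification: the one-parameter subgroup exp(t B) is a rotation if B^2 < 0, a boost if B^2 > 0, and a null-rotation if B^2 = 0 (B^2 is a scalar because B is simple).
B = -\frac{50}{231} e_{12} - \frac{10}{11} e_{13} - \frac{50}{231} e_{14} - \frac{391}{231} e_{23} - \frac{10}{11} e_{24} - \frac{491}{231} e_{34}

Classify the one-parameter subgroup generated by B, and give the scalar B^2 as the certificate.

B^2 term by term: the squares give (-\frac{50}{231})^2*(e_{12})^2 + (-\frac{10}{11})^2*(e_{13})^2 + (-\frac{50}{231})^2*(e_{14})^2 + (-\frac{391}{231})^2*(e_{23})^2 + (-\frac{10}{11})^2*(e_{24})^2 + (-\frac{491}{231})^2*(e_{34})^2 = \frac{2500}{53361}*(-1) + \frac{100}{121}*(+1) + \frac{2500}{53361}*(+1) + \frac{152881}{53361}*(+1) + \frac{100}{121}*(+1) + \frac{241081}{53361}*(-1) = 0 (each basis 2-blade squares to minus the product of its generators' squares); cross terms between blades sharing an index anticommute and cancel; the commuting (index-disjoint) pairs give grade-4 terms 2*c*c'*(blade product), which cancel blade by blade — e_{1234}: \frac{49100}{53361} - \frac{200}{121} + \frac{39100}{53361} = 0 — confirming B is simple. So B^2 = 0.
Answer: null-rotation, certificate B^2 = 0. One invariant decides it: the square 0 survives every conjugation, and its sign is exactly the classification.


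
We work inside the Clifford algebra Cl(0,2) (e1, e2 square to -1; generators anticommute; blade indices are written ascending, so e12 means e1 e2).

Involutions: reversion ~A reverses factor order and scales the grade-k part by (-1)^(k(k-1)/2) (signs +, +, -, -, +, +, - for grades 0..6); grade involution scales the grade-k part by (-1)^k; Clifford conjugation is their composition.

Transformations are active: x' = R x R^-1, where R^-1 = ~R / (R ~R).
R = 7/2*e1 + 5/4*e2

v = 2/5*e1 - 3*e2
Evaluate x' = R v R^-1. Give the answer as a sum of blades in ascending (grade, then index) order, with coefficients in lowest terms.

~R = 7/2*e1 + 5/4*e2, and R ~R = -221/16, so R^-1 = ~R / (-221/16).
R v = 47/20 - 11*e12
Answer: -1758/1105*e1 + 569/221*e2


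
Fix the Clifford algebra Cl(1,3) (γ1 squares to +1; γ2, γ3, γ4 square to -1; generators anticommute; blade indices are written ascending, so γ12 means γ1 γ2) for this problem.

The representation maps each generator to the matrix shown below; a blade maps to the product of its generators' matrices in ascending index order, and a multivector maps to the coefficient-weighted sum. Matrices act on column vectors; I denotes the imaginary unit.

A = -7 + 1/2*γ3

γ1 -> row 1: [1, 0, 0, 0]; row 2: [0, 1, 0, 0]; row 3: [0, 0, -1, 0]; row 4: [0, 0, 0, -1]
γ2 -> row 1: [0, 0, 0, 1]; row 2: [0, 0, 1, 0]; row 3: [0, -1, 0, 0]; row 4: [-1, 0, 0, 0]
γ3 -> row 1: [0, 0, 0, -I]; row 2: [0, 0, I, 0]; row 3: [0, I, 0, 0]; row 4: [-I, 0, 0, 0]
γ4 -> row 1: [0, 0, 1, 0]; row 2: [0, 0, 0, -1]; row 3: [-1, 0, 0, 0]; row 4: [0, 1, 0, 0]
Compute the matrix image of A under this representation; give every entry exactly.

M = (-7)*1 + (1/2)*rho(γ3), summed entrywise (1 is the identity matrix):
Answer: row 1: [-7, 0, 0, -I/2]; row 2: [0, -7, I/2, 0]; row 3: [0, I/2, -7, 0]; row 4: [-I/2, 0, 0, -7]


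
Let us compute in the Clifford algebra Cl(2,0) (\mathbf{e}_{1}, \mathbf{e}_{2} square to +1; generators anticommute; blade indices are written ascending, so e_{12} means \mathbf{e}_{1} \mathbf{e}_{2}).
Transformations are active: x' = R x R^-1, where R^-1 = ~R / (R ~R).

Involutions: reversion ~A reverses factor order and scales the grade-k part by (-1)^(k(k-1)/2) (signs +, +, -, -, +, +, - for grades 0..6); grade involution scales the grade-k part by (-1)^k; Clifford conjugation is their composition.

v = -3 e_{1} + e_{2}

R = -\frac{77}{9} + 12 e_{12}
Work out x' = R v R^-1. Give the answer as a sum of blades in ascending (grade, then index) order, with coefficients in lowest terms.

~R = -\frac{77}{9} - 12 e_{12}, and R ~R = \frac{17593}{81}, so R^-1 = ~R / (\frac{17593}{81}).
R v = \frac{113}{3} e_{1} + \frac{247}{9} e_{2}
Answer: \frac{573}{17593} e_{1} - \frac{55631}{17593} e_{2}


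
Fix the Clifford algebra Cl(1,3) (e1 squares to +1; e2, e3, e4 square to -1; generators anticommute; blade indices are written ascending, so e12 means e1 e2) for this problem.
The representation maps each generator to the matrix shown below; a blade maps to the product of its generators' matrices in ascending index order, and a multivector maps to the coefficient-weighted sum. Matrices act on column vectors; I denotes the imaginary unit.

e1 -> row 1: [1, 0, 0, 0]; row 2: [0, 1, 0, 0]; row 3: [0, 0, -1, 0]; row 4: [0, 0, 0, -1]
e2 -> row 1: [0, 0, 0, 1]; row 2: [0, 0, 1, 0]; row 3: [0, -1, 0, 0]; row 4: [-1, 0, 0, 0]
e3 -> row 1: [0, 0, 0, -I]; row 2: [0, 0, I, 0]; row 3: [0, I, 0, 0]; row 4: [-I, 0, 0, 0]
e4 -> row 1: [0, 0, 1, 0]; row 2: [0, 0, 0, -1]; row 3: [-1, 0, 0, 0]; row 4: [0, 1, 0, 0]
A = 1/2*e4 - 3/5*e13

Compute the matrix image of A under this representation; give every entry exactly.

Bivector images (products of the table entries): rho(e13) = rho(e1)rho(e3) = row 1: [0, 0, 0, -I]; row 2: [0, 0, I, 0]; row 3: [0, -I, 0, 0]; row 4: [I, 0, 0, 0].
M = (1/2)*rho(e4) + (-3/5)*rho(e13), summed entrywise:
Answer: row 1: [0, 0, 1/2, 3*I/5]; row 2: [0, 0, -3*I/5, -1/2]; row 3: [-1/2, 3*I/5, 0, 0]; row 4: [-3*I/5, 1/2, 0, 0]


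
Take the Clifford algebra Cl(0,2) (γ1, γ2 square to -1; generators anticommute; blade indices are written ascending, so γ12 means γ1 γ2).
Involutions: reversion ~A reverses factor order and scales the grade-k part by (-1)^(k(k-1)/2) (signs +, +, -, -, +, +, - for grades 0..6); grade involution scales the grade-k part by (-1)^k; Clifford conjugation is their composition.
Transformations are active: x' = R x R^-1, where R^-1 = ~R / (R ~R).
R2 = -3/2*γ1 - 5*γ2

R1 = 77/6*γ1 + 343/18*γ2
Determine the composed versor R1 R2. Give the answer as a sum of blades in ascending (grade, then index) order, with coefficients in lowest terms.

Distribute over the terms of R1 (each basis-blade product reordered to ascending indices, repeated generators contracted through their squares):
(77/6*γ1) R2 = 77/4 - 385/6*γ12
(343/18*γ2) R2 = 1715/18 + 343/12*γ12
Summing the partial products and collecting blades:
Answer: 4123/36 - 427/12*γ12


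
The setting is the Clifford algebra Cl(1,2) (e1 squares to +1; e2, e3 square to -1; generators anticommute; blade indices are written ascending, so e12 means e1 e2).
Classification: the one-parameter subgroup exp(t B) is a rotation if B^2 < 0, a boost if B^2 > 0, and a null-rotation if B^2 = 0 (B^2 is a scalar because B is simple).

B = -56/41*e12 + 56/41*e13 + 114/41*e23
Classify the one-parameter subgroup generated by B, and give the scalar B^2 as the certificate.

B^2 term by term: the squares give (-56/41)^2*(e12)^2 + (56/41)^2*(e13)^2 + (114/41)^2*(e23)^2 = 3136/1681*(+1) + 3136/1681*(+1) + 12996/1681*(-1) = -4 (each basis 2-blade squares to minus the product of its generators' squares); cross terms between blades sharing an index anticommute and cancel. So B^2 = -4.
Answer: rotation, certificate B^2 = -4. The class reads off the invariant scalar -4 directly.


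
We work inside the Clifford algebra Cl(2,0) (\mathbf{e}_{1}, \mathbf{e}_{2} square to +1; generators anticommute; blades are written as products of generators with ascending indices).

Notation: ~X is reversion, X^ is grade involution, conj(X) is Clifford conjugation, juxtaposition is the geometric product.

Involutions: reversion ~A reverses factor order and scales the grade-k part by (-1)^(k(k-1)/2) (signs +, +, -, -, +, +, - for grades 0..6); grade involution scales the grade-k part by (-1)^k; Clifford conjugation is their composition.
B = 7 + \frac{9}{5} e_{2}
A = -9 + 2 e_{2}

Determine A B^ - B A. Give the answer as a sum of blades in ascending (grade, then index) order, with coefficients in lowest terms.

first term: -\frac{333}{5} + \frac{151}{5} e_{2}
second term: -\frac{297}{5} - \frac{11}{5} e_{2}
Answer: -\frac{36}{5} + \frac{162}{5} e_{2}


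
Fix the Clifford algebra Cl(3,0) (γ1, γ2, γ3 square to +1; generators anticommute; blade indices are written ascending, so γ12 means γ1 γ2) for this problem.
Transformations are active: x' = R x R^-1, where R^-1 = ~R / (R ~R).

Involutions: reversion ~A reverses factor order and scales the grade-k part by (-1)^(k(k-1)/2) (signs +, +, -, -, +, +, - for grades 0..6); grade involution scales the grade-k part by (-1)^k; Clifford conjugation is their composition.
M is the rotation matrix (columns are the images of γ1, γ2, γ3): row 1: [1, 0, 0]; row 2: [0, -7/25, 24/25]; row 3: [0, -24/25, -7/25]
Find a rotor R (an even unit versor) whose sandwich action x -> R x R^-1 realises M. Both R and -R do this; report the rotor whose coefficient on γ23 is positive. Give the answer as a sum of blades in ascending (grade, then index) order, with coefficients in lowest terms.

Method: write R = a + b12*γ12 + b13*γ13 + b23*γ23 with a^2 + b12^2 + b13^2 + b23^2 = 1 (so R^-1 = ~R). Expanding the columns R e_j ~R gives tr M = 4a^2 - 1 and, from the antisymmetric part, M21 - M12 = -4a*b12, M13 - M31 = 4a*b13, M32 - M23 = -4a*b23.
Here tr M = 11/25, so a^2 = (1 + tr M)/4 = 9/25 and a = ±3/5. Taking a = 3/5: M21 - M12 = 0, M13 - M31 = 0, M32 - M23 = -48/25, giving b12 = 0, b13 = 0, b23 = 4/5, i.e. R = 3/5 + 4/5*γ23.
Its γ23 coefficient is already positive.
Answer: 3/5 + 4/5*γ23. Note: both R and -R realise this M (trace 11/25); the covering map identifies them, and the γ23-coefficient sign is the tie-breaker.


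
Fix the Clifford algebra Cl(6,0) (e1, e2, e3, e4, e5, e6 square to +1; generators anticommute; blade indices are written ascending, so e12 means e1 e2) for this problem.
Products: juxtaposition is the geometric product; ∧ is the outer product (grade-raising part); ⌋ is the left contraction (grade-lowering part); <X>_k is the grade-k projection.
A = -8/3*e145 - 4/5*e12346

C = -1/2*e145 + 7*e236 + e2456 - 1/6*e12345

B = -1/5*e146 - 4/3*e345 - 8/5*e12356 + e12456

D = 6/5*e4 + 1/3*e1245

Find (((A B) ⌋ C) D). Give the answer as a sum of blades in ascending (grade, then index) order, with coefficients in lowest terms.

step 1: -32/9*e13 - 4/25*e23 + 8/3*e26 + 4/5*e35 + 32/25*e45 - 8/15*e56 + 16/15*e1256 + 64/15*e2346
step 2: 16/25*e1 + 56/3*e3 + 28/25*e6 + 8/15*e24 - 32/25*e26 - 8/3*e45 + 16/75*e123 - 2/15*e124 - 2/75*e145 + 16/27*e245
step 3: 16/81*e1 + 146/225*e2 + 146/45*e5 + 164/225*e12 + 96/125*e14 - 164/1125*e15 - 32/45*e25 + 112/5*e34 - 168/125*e46 + 16/75*e245 + 192/125*e246 - 16/225*e345 + 32/125*e1234 + 32/75*e1456 + 56/9*e12345 + 28/75*e12456
Answer: 16/81*e1 + 146/225*e2 + 146/45*e5 + 164/225*e12 + 96/125*e14 - 164/1125*e15 - 32/45*e25 + 112/5*e34 - 168/125*e46 + 16/75*e245 + 192/125*e246 - 16/225*e345 + 32/125*e1234 + 32/75*e1456 + 56/9*e12345 + 28/75*e12456


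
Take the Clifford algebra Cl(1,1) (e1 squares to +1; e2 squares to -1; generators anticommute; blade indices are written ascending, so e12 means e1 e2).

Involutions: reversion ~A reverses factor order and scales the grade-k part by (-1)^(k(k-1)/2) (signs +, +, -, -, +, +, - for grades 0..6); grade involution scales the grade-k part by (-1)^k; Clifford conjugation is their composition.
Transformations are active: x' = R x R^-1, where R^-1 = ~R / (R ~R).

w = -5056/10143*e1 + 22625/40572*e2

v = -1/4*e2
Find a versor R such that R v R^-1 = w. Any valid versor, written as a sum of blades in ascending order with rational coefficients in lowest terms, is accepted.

Construction: equal norms (both -1/16) license R = v + w = -5056/10143*e1 + 6241/20286*e2 — nothing changes along that direction, while (v - w)/2 changes sign, so v maps onto w.
Answer: -5056/10143*e1 + 6241/20286*e2
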